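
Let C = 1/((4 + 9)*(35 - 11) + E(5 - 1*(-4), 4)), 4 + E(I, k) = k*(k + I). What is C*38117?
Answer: 38117/360 ≈ 105.88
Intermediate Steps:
E(I, k) = -4 + k*(I + k) (E(I, k) = -4 + k*(k + I) = -4 + k*(I + k))
C = 1/360 (C = 1/((4 + 9)*(35 - 11) + (-4 + 4² + (5 - 1*(-4))*4)) = 1/(13*24 + (-4 + 16 + (5 + 4)*4)) = 1/(312 + (-4 + 16 + 9*4)) = 1/(312 + (-4 + 16 + 36)) = 1/(312 + 48) = 1/360 ≈ 0.0027778)
C*38117 = (1/360)*38117 = 38117/360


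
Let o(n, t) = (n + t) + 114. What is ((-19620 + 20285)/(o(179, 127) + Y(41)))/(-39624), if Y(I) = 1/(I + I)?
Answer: -27265/682345092 ≈ -3.9958e-5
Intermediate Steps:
o(n, t) = 114 + n + t
Y(I) = 1/(2*I)
((-19620 + 20285)/(o(179, 127) + Y(41)))/(-39624) = ((-19620 + 20285)/((114 + 179 + 127) + (½)/41))/(-39624) = (665/(420 + (½)*(1/41)))*(-1/39624) = (665/(420 + 1/82))*(-1/39624) = (665/(34441/82))*(-1/39624) = (665*(82/34441))*(-1/39624) = (54530/34441)*(-1/39624) = -27265/682345092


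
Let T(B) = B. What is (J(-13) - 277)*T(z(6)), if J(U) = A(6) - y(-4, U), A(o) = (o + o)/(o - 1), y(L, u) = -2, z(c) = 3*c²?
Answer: -147204/5 ≈ -29441.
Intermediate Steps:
A(o) = 2*o/(-1 + o) (A(o) = (2*o)/(-1 + o) = 2*o/(-1 + o))
J(U) = 22/5 (J(U) = 2*6/(-1 + 6) - 1*(-2) = 2*6/5 + 2 = 2*6*(⅕) + 2 = 12/5 + 2 = 22/5)
(J(-13) - 277)*T(z(6)) = (22/5 - 277)*(3*6²) = -4089*36/5 = -1363/5*108 = -147204/5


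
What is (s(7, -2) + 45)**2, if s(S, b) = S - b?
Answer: 2916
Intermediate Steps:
(s(7, -2) + 45)**2 = ((7 - 1*(-2)) + 45)**2 = ((7 + 2) + 45)**2 = (9 + 45)**2 = 54**2 = 2916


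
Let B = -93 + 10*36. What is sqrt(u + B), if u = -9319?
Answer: 2*I*sqrt(2263) ≈ 95.142*I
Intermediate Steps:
B = 267 (B = -93 + 360 = 267)
sqrt(u + B) = sqrt(-9319 + 267) = sqrt(-9052) = 2*I*sqrt(2263)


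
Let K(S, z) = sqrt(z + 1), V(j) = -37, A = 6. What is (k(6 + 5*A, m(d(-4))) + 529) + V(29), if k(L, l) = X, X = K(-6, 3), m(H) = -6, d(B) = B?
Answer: 494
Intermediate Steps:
K(S, z) = sqrt(1 + z)
X = 2 (X = sqrt(1 + 3) = sqrt(4) = 2)
k(L, l) = 2
(k(6 + 5*A, m(d(-4))) + 529) + V(29) = (2 + 529) - 37 = 531 - 37 = 494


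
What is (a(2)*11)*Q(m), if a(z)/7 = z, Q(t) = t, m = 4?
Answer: 616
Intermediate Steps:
a(z) = 7*z
(a(2)*11)*Q(m) = ((7*2)*11)*4 = (14*11)*4 = 154*4 = 616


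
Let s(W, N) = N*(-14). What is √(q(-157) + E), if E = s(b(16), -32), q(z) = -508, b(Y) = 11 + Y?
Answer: 2*I*√15 ≈ 7.746*I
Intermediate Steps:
s(W, N) = -14*N
E = 448 (E = -14*(-32) = 448)
√(q(-157) + E) = √(-508 + 448) = √(-60) = 2*I*√15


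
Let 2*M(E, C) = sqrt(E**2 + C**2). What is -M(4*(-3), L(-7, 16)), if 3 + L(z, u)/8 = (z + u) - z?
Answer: -2*sqrt(685) ≈ -52.345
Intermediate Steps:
L(z, u) = -24 + 8*u (L(z, u) = -24 + 8*((z + u) - z) = -24 + 8*((u + z) - z) = -24 + 8*u)
M(E, C) = sqrt(C**2 + E**2)/2 (M(E, C) = sqrt(E**2 + C**2)/2 = sqrt(C**2 + E**2)/2)
-M(4*(-3), L(-7, 16)) = -sqrt((-24 + 8*16)**2 + (4*(-3))**2)/2 = -sqrt((-24 + 128)**2 + (-12)**2)/2 = -sqrt(104**2 + 144)/2 = -sqrt(10816 + 144)/2 = -sqrt(10960)/2 = -4*sqrt(685)/2 = -2*sqrt(685)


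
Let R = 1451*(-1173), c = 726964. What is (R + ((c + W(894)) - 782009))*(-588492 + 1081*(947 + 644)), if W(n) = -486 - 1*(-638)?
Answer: -1987737867164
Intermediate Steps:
W(n) = 152 (W(n) = -486 + 638 = 152)
R = -1702023
(R + ((c + W(894)) - 782009))*(-588492 + 1081*(947 + 644)) = (-1702023 + ((726964 + 152) - 782009))*(-588492 + 1081*(947 + 644)) = (-1702023 + (727116 - 782009))*(-588492 + 1081*1591) = (-1702023 - 54893)*(-588492 + 1719871) = -1756916*1131379 = -1987737867164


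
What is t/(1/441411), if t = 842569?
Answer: 371919224859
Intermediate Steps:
t/(1/441411) = 842569/(1/441411) = 842569*441411 = 371919224859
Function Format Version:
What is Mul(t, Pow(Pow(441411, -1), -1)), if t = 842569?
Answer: 371919224859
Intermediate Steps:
Mul(t, Pow(Pow(441411, -1), -1)) = Mul(842569, Pow(Pow(441411, -1), -1)) = Mul(842569, Pow(Rational(1, 441411), -1)) = Mul(842569, 441411) = 371919224859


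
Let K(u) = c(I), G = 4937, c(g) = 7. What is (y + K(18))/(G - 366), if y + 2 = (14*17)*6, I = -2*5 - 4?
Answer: 1433/4571 ≈ 0.31350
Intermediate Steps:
I = -14 (I = -10 - 4 = -14)
K(u) = 7
y = 1426 (y = -2 + (14*17)*6 = -2 + 238*6 = -2 + 1428 = 1426)
(y + K(18))/(G - 366) = (1426 + 7)/(4937 - 366) = 1433/4571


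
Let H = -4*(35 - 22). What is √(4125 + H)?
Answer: √4073 ≈ 63.820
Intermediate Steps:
H = -52 (H = -4*13 = -52)
√(4125 + H) = √(4125 - 52) = √4073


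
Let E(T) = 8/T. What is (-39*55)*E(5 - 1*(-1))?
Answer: -2860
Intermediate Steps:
(-39*55)*E(5 - 1*(-1)) = (-39*55)*(8/(5 - 1*(-1))) = -17160/(5 + 1) = -17160/6 = -2145*4/3 = -2860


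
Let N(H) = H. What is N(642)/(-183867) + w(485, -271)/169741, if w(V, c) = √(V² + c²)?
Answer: -214/61289 + √308666/169741 ≈ -0.00021857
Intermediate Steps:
N(642)/(-183867) + w(485, -271)/169741 = 642/(-183867) + √(485² + (-271)²)/169741 = 642*(-1/183867) + √(235225 + 73441)*(1/169741) = -214/61289 + √308666*(1/169741) = -214/61289 + √308666/169741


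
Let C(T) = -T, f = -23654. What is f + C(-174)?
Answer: -23480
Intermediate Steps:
f + C(-174) = -23654 - 1*(-174) = -23654 + 174 = -23480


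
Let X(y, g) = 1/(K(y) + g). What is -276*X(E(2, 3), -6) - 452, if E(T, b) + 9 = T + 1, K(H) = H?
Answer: -429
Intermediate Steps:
E(T, b) = -8 + T (E(T, b) = -9 + (T + 1) = -9 + (1 + T) = -8 + T)
X(y, g) = 1/(g + y) (X(y, g) = 1/(y + g) = 1/(g + y))
-276*X(E(2, 3), -6) - 452 = -276/(-6 + (-8 + 2)) - 452 = -276/(-6 - 6) - 452 = -276/(-12) - 452 = -276*(-1/12) - 452 = 23 - 452 = -429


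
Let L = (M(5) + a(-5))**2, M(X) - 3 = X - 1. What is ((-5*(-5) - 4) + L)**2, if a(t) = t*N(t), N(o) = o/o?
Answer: 625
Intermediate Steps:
N(o) = 1
a(t) = t (a(t) = t*1 = t)
M(X) = 2 + X (M(X) = 3 + (X - 1) = 3 + (-1 + X) = 2 + X)
L = 4 (L = ((2 + 5) - 5)**2 = (7 - 5)**2 = 2**2 = 4)
((-5*(-5) - 4) + L)**2 = ((-5*(-5) - 4) + 4)**2 = ((25 - 4) + 4)**2 = (21 + 4)**2 = 25**2 = 625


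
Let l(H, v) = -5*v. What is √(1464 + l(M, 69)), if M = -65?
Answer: √1119 ≈ 33.451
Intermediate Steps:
√(1464 + l(M, 69)) = √(1464 - 5*69) = √(1464 - 345) = √1119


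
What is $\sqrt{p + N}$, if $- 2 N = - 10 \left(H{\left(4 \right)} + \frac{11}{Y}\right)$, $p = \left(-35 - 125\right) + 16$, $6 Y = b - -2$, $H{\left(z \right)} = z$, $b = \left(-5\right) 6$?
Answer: $\frac{i \sqrt{26614}}{14} \approx 11.653 i$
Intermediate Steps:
$b = -30$
$Y = - \frac{14}{3}$ ($Y = \frac{-30 - -2}{6} = \frac{-30 + 2}{6} = \frac{1}{6} \left(-28\right) = - \frac{14}{3} \approx -4.6667$)
$p = -144$ ($p = -160 + 16 = -144$)
$N = \frac{115}{14}$ ($N = - \frac{\left(-10\right) \left(4 + \frac{11}{- \frac{14}{3}}\right)}{2} = - \frac{\left(-10\right) \left(4 + 11 \left(- \frac{3}{14}\right)\right)}{2} = - \frac{\left(-10\right) \left(4 - \frac{33}{14}\right)}{2} = - \frac{\left(-10\right) \frac{23}{14}}{2} = \left(- \frac{1}{2}\right) \left(- \frac{115}{7}\right) = \frac{115}{14} \approx 8.2143$)
$\sqrt{p + N} = \sqrt{-144 + \frac{115}{14}} = \sqrt{- \frac{1901}{14}} = \frac{i \sqrt{26614}}{14}$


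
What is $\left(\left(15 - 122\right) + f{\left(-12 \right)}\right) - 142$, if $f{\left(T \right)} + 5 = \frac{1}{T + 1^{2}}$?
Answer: $- \frac{2795}{11} \approx -254.09$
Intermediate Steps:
$f{\left(T \right)} = -5 + \frac{1}{1 + T}$ ($f{\left(T \right)} = -5 + \frac{1}{T + 1^{2}} = -5 + \frac{1}{T + 1} = -5 + \frac{1}{1 + T}$)
$\left(\left(15 - 122\right) + f{\left(-12 \right)}\right) - 142 = \left(\left(15 - 122\right) + \frac{-4 - -60}{1 - 12}\right) - 142 = \left(-107 + \frac{-4 + 60}{-11}\right) - 142 = \left(-107 - \frac{56}{11}\right) - 142 = - \frac{1233}{11} - 142 = - \frac{2795}{11}$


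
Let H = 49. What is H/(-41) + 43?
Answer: 1714/41 ≈ 41.805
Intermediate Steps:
H/(-41) + 43 = 49/(-41) + 43 = -1/41*49 + 43 = -49/41 + 43 = 1714/41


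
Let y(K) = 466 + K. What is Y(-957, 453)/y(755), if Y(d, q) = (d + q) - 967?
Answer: -1471/1221 ≈ -1.2048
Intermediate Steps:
Y(d, q) = -967 + d + q
Y(-957, 453)/y(755) = (-967 - 957 + 453)/(466 + 755) = -1471/1221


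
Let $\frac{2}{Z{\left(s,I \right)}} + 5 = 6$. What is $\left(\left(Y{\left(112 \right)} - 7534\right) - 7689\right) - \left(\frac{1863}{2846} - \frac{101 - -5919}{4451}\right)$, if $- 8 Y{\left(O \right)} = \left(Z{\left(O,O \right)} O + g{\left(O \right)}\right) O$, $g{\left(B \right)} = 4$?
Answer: $- \frac{233264018883}{12667546} \approx -18414.0$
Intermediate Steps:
$Z{\left(s,I \right)} = 2$ ($Z{\left(s,I \right)} = \frac{2}{-5 + 6} = \frac{2}{1} = 2 \cdot 1 = 2$)
$Y{\left(O \right)} = - \frac{O \left(4 + 2 O\right)}{8}$ ($Y{\left(O \right)} = - \frac{\left(2 O + 4\right) O}{8} = - \frac{\left(4 + 2 O\right) O}{8} = - \frac{O \left(4 + 2 O\right)}{8}$)
$\left(\left(Y{\left(112 \right)} - 7534\right) - 7689\right) - \left(\frac{1863}{2846} - \frac{101 - -5919}{4451}\right) = \left(\left(\left(- \frac{1}{4}\right) 112 \left(2 + 112\right) - 7534\right) - 7689\right) - \left(\frac{1863}{2846} - \frac{101 - -5919}{4451}\right) = \left(\left(\left(- \frac{1}{4}\right) 112 \cdot 114 - 7534\right) - 7689\right) - \left(\frac{1863}{2846} - \left(101 + 5919\right) \frac{1}{4451}\right) = \left(\left(-3192 - 7534\right) - 7689\right) + \left(6020 \cdot \frac{1}{4451} - \frac{1863}{2846}\right) = \left(-10726 - 7689\right) + \left(\frac{6020}{4451} - \frac{1863}{2846}\right) = -18415 + \frac{8840707}{12667546} = - \frac{233264018883}{12667546}$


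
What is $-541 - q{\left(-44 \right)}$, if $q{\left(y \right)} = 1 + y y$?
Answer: $-2478$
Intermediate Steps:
$q{\left(y \right)} = 1 + y^{2}$
$-541 - q{\left(-44 \right)} = -541 - \left(1 + \left(-44\right)^{2}\right) = -541 - \left(1 + 1936\right) = -541 - 1937 = -2478$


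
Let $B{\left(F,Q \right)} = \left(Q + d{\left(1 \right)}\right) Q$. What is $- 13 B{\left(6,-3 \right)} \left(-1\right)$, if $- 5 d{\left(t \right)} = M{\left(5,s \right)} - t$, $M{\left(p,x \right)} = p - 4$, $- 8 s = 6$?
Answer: $117$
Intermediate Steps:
$s = - \frac{3}{4}$ ($s = \left(- \frac{1}{8}\right) 6 = - \frac{3}{4} \approx -0.75$)
$M{\left(p,x \right)} = -4 + p$
$d{\left(t \right)} = - \frac{1}{5} + \frac{t}{5}$ ($d{\left(t \right)} = - \frac{\left(-4 + 5\right) - t}{5} = - \frac{1 - t}{5} = - \frac{1}{5} + \frac{t}{5}$)
$B{\left(F,Q \right)} = Q^{2}$ ($B{\left(F,Q \right)} = \left(Q + \left(- \frac{1}{5} + \frac{1}{5} \cdot 1\right)\right) Q = \left(Q + \left(- \frac{1}{5} + \frac{1}{5}\right)\right) Q = \left(Q + 0\right) Q = Q Q = Q^{2}$)
$- 13 B{\left(6,-3 \right)} \left(-1\right) = - 13 \left(-3\right)^{2} \left(-1\right) = \left(-13\right) 9 \left(-1\right) = \left(-117\right) \left(-1\right) = 117$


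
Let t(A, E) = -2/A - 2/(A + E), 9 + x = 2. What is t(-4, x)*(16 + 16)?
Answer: 240/11 ≈ 21.818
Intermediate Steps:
x = -7 (x = -9 + 2 = -7)
t(-4, x)*(16 + 16) = (2*(-1*(-7) - 2*(-4))/(-4*(-4 - 7)))*(16 + 16) = (2*(-¼)*(7 + 8)/(-11))*32 = (2*(-¼)*(-1/11)*15)*32 = (15/22)*32 = 240/11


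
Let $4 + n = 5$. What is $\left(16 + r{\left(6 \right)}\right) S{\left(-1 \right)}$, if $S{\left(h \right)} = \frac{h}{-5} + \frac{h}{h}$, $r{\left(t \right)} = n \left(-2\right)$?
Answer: $\frac{84}{5} \approx 16.8$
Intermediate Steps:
$n = 1$ ($n = -4 + 5 = 1$)
$r{\left(t \right)} = -2$ ($r{\left(t \right)} = 1 \left(-2\right) = -2$)
$S{\left(h \right)} = 1 - \frac{h}{5}$ ($S{\left(h \right)} = h \left(- \frac{1}{5}\right) + 1 = - \frac{h}{5} + 1 = 1 - \frac{h}{5}$)
$\left(16 + r{\left(6 \right)}\right) S{\left(-1 \right)} = \left(16 - 2\right) \left(1 - - \frac{1}{5}\right) = 14 \left(1 + \frac{1}{5}\right) = 14 \cdot \frac{6}{5} = \frac{84}{5}$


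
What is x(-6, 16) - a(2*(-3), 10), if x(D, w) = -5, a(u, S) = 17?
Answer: -22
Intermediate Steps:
x(-6, 16) - a(2*(-3), 10) = -5 - 1*17 = -5 - 17 = -22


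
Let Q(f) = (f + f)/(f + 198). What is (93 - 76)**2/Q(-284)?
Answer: 12427/284 ≈ 43.757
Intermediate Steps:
Q(f) = 2*f/(198 + f) (Q(f) = (2*f)/(198 + f) = 2*f/(198 + f))
(93 - 76)**2/Q(-284) = (93 - 76)**2/((2*(-284)/(198 - 284))) = 17**2/((2*(-284)/(-86))) = 289/((2*(-284)*(-1/86))) = 289/(284/43) = 289*(43/284) = 12427/284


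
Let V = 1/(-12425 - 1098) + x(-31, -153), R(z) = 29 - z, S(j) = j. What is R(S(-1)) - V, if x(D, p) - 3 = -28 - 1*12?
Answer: 906042/13523 ≈ 67.000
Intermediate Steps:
x(D, p) = -37 (x(D, p) = 3 + (-28 - 1*12) = 3 + (-28 - 12) = 3 - 40 = -37)
V = -500352/13523 (V = 1/(-12425 - 1098) - 37 = 1/(-13523) - 37 = -1/13523 - 37 = -500352/13523 ≈ -37.000)
R(S(-1)) - V = (29 - 1*(-1)) - 1*(-500352/13523) = (29 + 1) + 500352/13523 = 30 + 500352/13523 = 906042/13523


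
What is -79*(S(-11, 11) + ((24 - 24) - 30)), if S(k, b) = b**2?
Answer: -7189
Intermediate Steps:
-79*(S(-11, 11) + ((24 - 24) - 30)) = -79*(11**2 + ((24 - 24) - 30)) = -79*(121 + (0 - 30)) = -79*(121 - 30) = -79*91 = -7189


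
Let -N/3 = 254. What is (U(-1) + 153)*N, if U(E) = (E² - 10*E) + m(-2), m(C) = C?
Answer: -123444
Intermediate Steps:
N = -762 (N = -3*254 = -762)
U(E) = -2 + E² - 10*E (U(E) = (E² - 10*E) - 2 = -2 + E² - 10*E)
(U(-1) + 153)*N = ((-2 + (-1)² - 10*(-1)) + 153)*(-762) = ((-2 + 1 + 10) + 153)*(-762) = (9 + 153)*(-762) = 162*(-762) = -123444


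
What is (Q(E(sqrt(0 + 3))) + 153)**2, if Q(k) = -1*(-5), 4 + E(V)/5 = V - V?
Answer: 24964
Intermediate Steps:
E(V) = -20 (E(V) = -20 + 5*(V - V) = -20 + 5*0 = -20 + 0 = -20)
Q(k) = 5
(Q(E(sqrt(0 + 3))) + 153)**2 = (5 + 153)**2 = 158**2 = 24964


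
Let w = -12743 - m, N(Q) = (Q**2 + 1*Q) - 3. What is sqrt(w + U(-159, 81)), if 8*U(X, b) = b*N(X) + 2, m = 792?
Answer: sqrt(3852722)/4 ≈ 490.71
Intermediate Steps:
N(Q) = -3 + Q + Q**2 (N(Q) = (Q**2 + Q) - 3 = (Q + Q**2) - 3 = -3 + Q + Q**2)
U(X, b) = 1/4 + b*(-3 + X + X**2)/8 (U(X, b) = (b*(-3 + X + X**2) + 2)/8 = (2 + b*(-3 + X + X**2))/8 = 1/4 + b*(-3 + X + X**2)/8)
w = -13535 (w = -12743 - 1*792 = -12743 - 792 = -13535)
sqrt(w + U(-159, 81)) = sqrt(-13535 + (1/4 + (1/8)*81*(-3 - 159 + (-159)**2))) = sqrt(-13535 + (1/4 + (1/8)*81*(-3 - 159 + 25281))) = sqrt(-13535 + (1/4 + (1/8)*81*25119)) = sqrt(-13535 + (1/4 + 2034639/8)) = sqrt(-13535 + 2034641/8) = sqrt(1926361/8) = sqrt(3852722)/4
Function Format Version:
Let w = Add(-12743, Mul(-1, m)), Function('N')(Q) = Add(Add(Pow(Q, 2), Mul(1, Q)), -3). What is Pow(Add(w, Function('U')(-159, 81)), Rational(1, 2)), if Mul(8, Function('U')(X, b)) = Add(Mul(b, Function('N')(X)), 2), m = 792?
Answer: Mul(Rational(1, 4), Pow(3852722, Rational(1, 2))) ≈ 490.71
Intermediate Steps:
Function('N')(Q) = Add(-3, Q, Pow(Q, 2)) (Function('N')(Q) = Add(Add(Pow(Q, 2), Q), -3) = Add(Add(Q, Pow(Q, 2)), -3) = Add(-3, Q, Pow(Q, 2)))
Function('U')(X, b) = Add(Rational(1, 4), Mul(Rational(1, 8), b, Add(-3, X, Pow(X, 2)))) (Function('U')(X, b) = Mul(Rational(1, 8), Add(Mul(b, Add(-3, X, Pow(X, 2))), 2)) = Mul(Rational(1, 8), Add(2, Mul(b, Add(-3, X, Pow(X, 2))))) = Add(Rational(1, 4), Mul(Rational(1, 8), b, Add(-3, X, Pow(X, 2)))))
w = -13535 (w = Add(-12743, Mul(-1, 792)) = Add(-12743, -792) = -13535)
Pow(Add(w, Function('U')(-159, 81)), Rational(1, 2)) = Pow(Add(-13535, Add(Rational(1, 4), Mul(Rational(1, 8), 81, Add(-3, -159, Pow(-159, 2))))), Rational(1, 2)) = Pow(Add(-13535, Add(Rational(1, 4), Mul(Rational(1, 8), 81, Add(-3, -159, 25281)))), Rational(1, 2)) = Pow(Add(-13535, Add(Rational(1, 4), Mul(Rational(1, 8), 81, 25119))), Rational(1, 2)) = Pow(Add(-13535, Add(Rational(1, 4), Rational(2034639, 8))), Rational(1, 2)) = Pow(Add(-13535, Rational(2034641, 8)), Rational(1, 2)) = Pow(Rational(1926361, 8), Rational(1, 2)) = Mul(Rational(1, 4), Pow(3852722, Rational(1, 2)))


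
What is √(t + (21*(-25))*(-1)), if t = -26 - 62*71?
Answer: I*√3903 ≈ 62.474*I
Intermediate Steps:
t = -4428 (t = -26 - 4402 = -4428)
√(t + (21*(-25))*(-1)) = √(-4428 + (21*(-25))*(-1)) = √(-4428 - 525*(-1)) = √(-4428 + 525) = √(-3903) = I*√3903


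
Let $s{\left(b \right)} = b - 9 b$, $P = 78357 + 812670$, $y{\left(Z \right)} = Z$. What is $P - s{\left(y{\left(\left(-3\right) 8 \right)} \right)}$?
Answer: $890835$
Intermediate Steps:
$P = 891027$
$s{\left(b \right)} = - 8 b$
$P - s{\left(y{\left(\left(-3\right) 8 \right)} \right)} = 891027 - - 8 \left(\left(-3\right) 8\right) = 891027 - \left(-8\right) \left(-24\right) = 891027 - 192 = 890835$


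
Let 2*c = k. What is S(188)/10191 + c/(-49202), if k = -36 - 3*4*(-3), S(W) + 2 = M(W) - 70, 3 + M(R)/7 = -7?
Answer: -142/10191 ≈ -0.013934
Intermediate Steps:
M(R) = -70 (M(R) = -21 + 7*(-7) = -21 - 49 = -70)
S(W) = -142 (S(W) = -2 + (-70 - 70) = -2 - 140 = -142)
k = 0 (k = -36 - 12*(-3) = -36 + 36 = 0)
c = 0 (c = (1/2)*0 = 0)
S(188)/10191 + c/(-49202) = -142/10191 + 0/(-49202) = -142*1/10191 + 0*(-1/49202) = -142/10191 + 0 = -142/10191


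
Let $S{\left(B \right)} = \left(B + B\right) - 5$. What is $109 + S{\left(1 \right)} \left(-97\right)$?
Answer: $400$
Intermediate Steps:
$S{\left(B \right)} = -5 + 2 B$ ($S{\left(B \right)} = 2 B - 5 = -5 + 2 B$)
$109 + S{\left(1 \right)} \left(-97\right) = 109 + \left(-5 + 2 \cdot 1\right) \left(-97\right) = 109 + \left(-5 + 2\right) \left(-97\right) = 109 - -291 = 109 + 291 = 400$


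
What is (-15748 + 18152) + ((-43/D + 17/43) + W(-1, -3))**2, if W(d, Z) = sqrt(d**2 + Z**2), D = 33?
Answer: 4862395198/2013561 - 2576*sqrt(10)/1419 ≈ 2409.1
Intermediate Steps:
W(d, Z) = sqrt(Z**2 + d**2)
(-15748 + 18152) + ((-43/D + 17/43) + W(-1, -3))**2 = (-15748 + 18152) + ((-43/33 + 17/43) + sqrt((-3)**2 + (-1)**2))**2 = 2404 + ((-43*1/33 + 17*(1/43)) + sqrt(9 + 1))**2 = 2404 + ((-43/33 + 17/43) + sqrt(10))**2 = 2404 + (-1288/1419 + sqrt(10))**2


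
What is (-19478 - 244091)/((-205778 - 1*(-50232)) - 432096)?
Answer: 263569/587642 ≈ 0.44852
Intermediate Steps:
(-19478 - 244091)/((-205778 - 1*(-50232)) - 432096) = -263569/((-205778 + 50232) - 432096) = -263569/(-155546 - 432096) = -263569/(-587642) = -263569*(-1/587642) = 263569/587642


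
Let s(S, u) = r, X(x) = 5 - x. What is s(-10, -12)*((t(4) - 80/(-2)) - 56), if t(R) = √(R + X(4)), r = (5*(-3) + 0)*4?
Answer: 960 - 60*√5 ≈ 825.84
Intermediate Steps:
r = -60 (r = (-15 + 0)*4 = -15*4 = -60)
s(S, u) = -60
t(R) = √(1 + R) (t(R) = √(R + (5 - 1*4)) = √(R + (5 - 4)) = √(R + 1) = √(1 + R))
s(-10, -12)*((t(4) - 80/(-2)) - 56) = -60*((√(1 + 4) - 80/(-2)) - 56) = -60*((√5 - 80*(-1)/2) - 56) = -60*((√5 - 1*(-40)) - 56) = -60*((√5 + 40) - 56) = -60*((40 + √5) - 56) = -60*(-16 + √5) = 960 - 60*√5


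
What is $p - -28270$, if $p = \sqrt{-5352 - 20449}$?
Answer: $28270 + i \sqrt{25801} \approx 28270.0 + 160.63 i$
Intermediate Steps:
$p = i \sqrt{25801}$ ($p = \sqrt{-25801} = i \sqrt{25801} \approx 160.63 i$)
$p - -28270 = i \sqrt{25801} - -28270 = i \sqrt{25801} + 28270 = 28270 + i \sqrt{25801}$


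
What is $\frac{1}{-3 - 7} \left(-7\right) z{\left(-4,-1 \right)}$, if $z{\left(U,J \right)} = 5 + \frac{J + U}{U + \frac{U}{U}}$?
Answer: $\frac{14}{3} \approx 4.6667$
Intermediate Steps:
$z{\left(U,J \right)} = 5 + \frac{J + U}{1 + U}$ ($z{\left(U,J \right)} = 5 + \frac{J + U}{U + 1} = 5 + \frac{J + U}{1 + U}$)
$\frac{1}{-3 - 7} \left(-7\right) z{\left(-4,-1 \right)} = \frac{1}{-3 - 7} \left(-7\right) \frac{5 - 1 + 6 \left(-4\right)}{1 - 4} = \frac{1}{-10} \left(-7\right) \frac{5 - 1 - 24}{-3} = \left(- \frac{1}{10}\right) \left(-7\right) \left(\left(- \frac{1}{3}\right) \left(-20\right)\right) = \frac{7}{10} \cdot \frac{20}{3} = \frac{14}{3}$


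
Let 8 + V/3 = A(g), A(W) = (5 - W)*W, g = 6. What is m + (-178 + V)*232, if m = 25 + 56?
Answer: -50959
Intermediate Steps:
m = 81
A(W) = W*(5 - W)
V = -42 (V = -24 + 3*(6*(5 - 1*6)) = -24 + 3*(6*(5 - 6)) = -24 + 3*(6*(-1)) = -24 + 3*(-6) = -24 - 18 = -42)
m + (-178 + V)*232 = 81 + (-178 - 42)*232 = 81 - 220*232 = 81 - 51040 = -50959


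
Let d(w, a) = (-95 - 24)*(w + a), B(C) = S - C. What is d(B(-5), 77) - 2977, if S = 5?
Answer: -13330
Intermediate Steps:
B(C) = 5 - C
d(w, a) = -119*a - 119*w (d(w, a) = -119*(a + w) = -119*a - 119*w)
d(B(-5), 77) - 2977 = (-119*77 - 119*(5 - 1*(-5))) - 2977 = (-9163 - 119*(5 + 5)) - 2977 = (-9163 - 119*10) - 2977 = (-9163 - 1190) - 2977 = -10353 - 2977 = -13330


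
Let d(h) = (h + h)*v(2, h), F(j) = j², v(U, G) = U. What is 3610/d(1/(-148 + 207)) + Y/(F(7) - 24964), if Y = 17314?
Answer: 241208027/4530 ≈ 53247.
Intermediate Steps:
d(h) = 4*h (d(h) = (h + h)*2 = (2*h)*2 = 4*h)
3610/d(1/(-148 + 207)) + Y/(F(7) - 24964) = 3610/((4/(-148 + 207))) + 17314/(7² - 24964) = 3610/((4/59)) + 17314/(49 - 24964) = 3610/((4*(1/59))) + 17314/(-24915) = 3610/(4/59) + 17314*(-1/24915) = 3610*(59/4) - 1574/2265 = 106495/2 - 1574/2265 = 241208027/4530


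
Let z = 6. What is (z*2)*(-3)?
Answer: -36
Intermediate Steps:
(z*2)*(-3) = (6*2)*(-3) = 12*(-3) = -36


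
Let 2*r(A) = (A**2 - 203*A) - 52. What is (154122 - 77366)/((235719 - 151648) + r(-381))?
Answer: 76756/195297 ≈ 0.39302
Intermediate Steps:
r(A) = -26 + A**2/2 - 203*A/2 (r(A) = ((A**2 - 203*A) - 52)/2 = (-52 + A**2 - 203*A)/2 = -26 + A**2/2 - 203*A/2)
(154122 - 77366)/((235719 - 151648) + r(-381)) = (154122 - 77366)/((235719 - 151648) + (-26 + (1/2)*(-381)**2 - 203/2*(-381))) = 76756/(84071 + (-26 + (1/2)*145161 + 77343/2)) = 76756/(84071 + (-26 + 145161/2 + 77343/2)) = 76756/(84071 + 111226) = 76756/195297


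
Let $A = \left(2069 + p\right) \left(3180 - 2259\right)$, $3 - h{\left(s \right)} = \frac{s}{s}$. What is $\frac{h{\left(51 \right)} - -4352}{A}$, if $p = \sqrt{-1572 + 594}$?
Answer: $\frac{1286918}{563354517} - \frac{622 i \sqrt{978}}{563354517} \approx 0.0022844 - 3.4529 \cdot 10^{-5} i$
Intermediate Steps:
$h{\left(s \right)} = 2$ ($h{\left(s \right)} = 3 - \frac{s}{s} = 3 - 1 = 2$)
$p = i \sqrt{978}$ ($p = \sqrt{-978} = i \sqrt{978} \approx 31.273 i$)
$A = 1905549 + 921 i \sqrt{978}$ ($A = \left(2069 + i \sqrt{978}\right) \left(3180 - 2259\right) = \left(2069 + i \sqrt{978}\right) 921 = 1905549 + 921 i \sqrt{978} \approx 1.9055 \cdot 10^{6} + 28802.0 i$)
$\frac{h{\left(51 \right)} - -4352}{A} = \frac{2 - -4352}{1905549 + 921 i \sqrt{978}} = \frac{2 + 4352}{1905549 + 921 i \sqrt{978}} = \frac{4354}{1905549 + 921 i \sqrt{978}}$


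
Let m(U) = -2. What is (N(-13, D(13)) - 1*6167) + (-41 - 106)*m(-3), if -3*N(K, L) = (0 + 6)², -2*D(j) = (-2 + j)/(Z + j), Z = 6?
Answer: -5885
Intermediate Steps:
D(j) = -(-2 + j)/(2*(6 + j))
N(K, L) = -12 (N(K, L) = -(0 + 6)²/3 = -⅓*6² = -⅓*36 = -12)
(N(-13, D(13)) - 1*6167) + (-41 - 106)*m(-3) = (-12 - 1*6167) + (-41 - 106)*(-2) = (-12 - 6167) - 147*(-2) = -6179 + 294 = -5885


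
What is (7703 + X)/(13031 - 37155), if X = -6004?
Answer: -1699/24124 ≈ -0.070428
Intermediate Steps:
(7703 + X)/(13031 - 37155) = (7703 - 6004)/(13031 - 37155) = 1699/(-24124) = 1699*(-1/24124) = -1699/24124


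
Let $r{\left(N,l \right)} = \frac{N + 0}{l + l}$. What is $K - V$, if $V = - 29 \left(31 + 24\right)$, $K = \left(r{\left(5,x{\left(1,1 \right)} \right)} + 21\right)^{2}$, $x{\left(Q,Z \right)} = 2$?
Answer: $\frac{33441}{16} \approx 2090.1$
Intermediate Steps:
$r{\left(N,l \right)} = \frac{N}{2 l}$
$K = \frac{7921}{16}$ ($K = \left(\frac{1}{2} \cdot 5 \cdot \frac{1}{2} + 21\right)^{2} = \left(\frac{5}{4} + 21\right)^{2} = \left(\frac{89}{4}\right)^{2} = \frac{7921}{16} \approx 495.06$)
$V = -1595$ ($V = \left(-29\right) 55 = -1595$)
$K - V = \frac{7921}{16} - -1595 = \frac{7921}{16} + 1595 = \frac{33441}{16}$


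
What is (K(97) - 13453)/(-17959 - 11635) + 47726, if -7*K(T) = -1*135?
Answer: 4943458372/103579 ≈ 47726.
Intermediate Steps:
K(T) = 135/7 (K(T) = -(-1)*135/7 = -⅐*(-135) = 135/7)
(K(97) - 13453)/(-17959 - 11635) + 47726 = (135/7 - 13453)/(-17959 - 11635) + 47726 = -94036/7/(-29594) + 47726 = -94036/7*(-1/29594) + 47726 = 47018/103579 + 47726 = 4943458372/103579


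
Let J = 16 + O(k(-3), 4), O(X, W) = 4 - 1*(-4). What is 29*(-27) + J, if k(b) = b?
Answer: -759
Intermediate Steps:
O(X, W) = 8 (O(X, W) = 4 + 4 = 8)
J = 24 (J = 16 + 8 = 24)
29*(-27) + J = 29*(-27) + 24 = -783 + 24 = -759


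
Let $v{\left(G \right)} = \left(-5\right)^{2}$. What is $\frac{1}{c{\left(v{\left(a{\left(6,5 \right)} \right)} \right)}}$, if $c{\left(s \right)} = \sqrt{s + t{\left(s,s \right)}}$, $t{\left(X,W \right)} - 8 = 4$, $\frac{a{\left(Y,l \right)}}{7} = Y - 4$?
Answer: $\frac{\sqrt{37}}{37} \approx 0.1644$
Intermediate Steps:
$a{\left(Y,l \right)} = -28 + 7 Y$ ($a{\left(Y,l \right)} = 7 \left(Y - 4\right) = 7 \left(-4 + Y\right) = -28 + 7 Y$)
$v{\left(G \right)} = 25$
$t{\left(X,W \right)} = 12$ ($t{\left(X,W \right)} = 8 + 4 = 12$)
$c{\left(s \right)} = \sqrt{12 + s}$ ($c{\left(s \right)} = \sqrt{s + 12} = \sqrt{12 + s}$)
$\frac{1}{c{\left(v{\left(a{\left(6,5 \right)} \right)} \right)}} = \frac{1}{\sqrt{12 + 25}} = \frac{1}{\sqrt{37}} = \frac{\sqrt{37}}{37}$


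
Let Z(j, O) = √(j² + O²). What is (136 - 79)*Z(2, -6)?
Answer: 114*√10 ≈ 360.50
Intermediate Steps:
Z(j, O) = √(O² + j²)
(136 - 79)*Z(2, -6) = (136 - 79)*√((-6)² + 2²) = 57*√(36 + 4) = 57*√40 = 57*(2*√10) = 114*√10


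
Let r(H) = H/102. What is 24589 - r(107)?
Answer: 2507971/102 ≈ 24588.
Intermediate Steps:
r(H) = H/102 (r(H) = H*(1/102) = H/102)
24589 - r(107) = 24589 - 107/102 = 2507971/102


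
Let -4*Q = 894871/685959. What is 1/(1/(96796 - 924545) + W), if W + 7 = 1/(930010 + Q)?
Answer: -2112244951148996261/14785714938629492152 ≈ -0.14286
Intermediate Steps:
Q = -894871/2743836 (Q = -894871/(4*685959) = -¼*894871/685959 = -894871/2743836 ≈ -0.32614)
W = -17862555420587/2551794023489 (W = -7 + 1/(930010 - 894871/2743836) = -7 + 1/(2551794023489/2743836) = -7 + 2743836/2551794023489 = -17862555420587/2551794023489 ≈ -7.0000)
1/(1/(96796 - 924545) + W) = 1/(1/(96796 - 924545) - 17862555420587/2551794023489) = 1/(1/(-827749) - 17862555420587/2551794023489) = 1/(-1/827749 - 17862555420587/2551794023489) = 1/(-14785714938629492152/2112244951148996261) = -2112244951148996261/14785714938629492152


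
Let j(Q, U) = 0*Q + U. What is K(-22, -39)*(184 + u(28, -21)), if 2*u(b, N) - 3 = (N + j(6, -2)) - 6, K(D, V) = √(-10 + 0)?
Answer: 171*I*√10 ≈ 540.75*I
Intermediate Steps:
j(Q, U) = U (j(Q, U) = 0 + U = U)
K(D, V) = I*√10 (K(D, V) = √(-10) = I*√10)
u(b, N) = -5/2 + N/2 (u(b, N) = 3/2 + ((N - 2) - 6)/2 = 3/2 + ((-2 + N) - 6)/2 = 3/2 + (-8 + N)/2 = 3/2 + (-4 + N/2) = -5/2 + N/2)
K(-22, -39)*(184 + u(28, -21)) = (I*√10)*(184 + (-5/2 + (½)*(-21))) = (I*√10)*(184 + (-5/2 - 21/2)) = (I*√10)*(184 - 13) = (I*√10)*171 = 171*I*√10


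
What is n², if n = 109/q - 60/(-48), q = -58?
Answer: 5329/13456 ≈ 0.39603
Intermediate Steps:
n = -73/116 (n = 109/(-58) - 60/(-48) = 109*(-1/58) - 60*(-1/48) = -109/58 + 5/4 = -73/116 ≈ -0.62931)
n² = (-73/116)² = 5329/13456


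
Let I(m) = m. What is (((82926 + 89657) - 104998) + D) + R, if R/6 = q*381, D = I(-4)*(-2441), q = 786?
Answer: 1874145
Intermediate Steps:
D = 9764 (D = -4*(-2441) = 9764)
R = 1796796 (R = 6*(786*381) = 6*299466 = 1796796)
(((82926 + 89657) - 104998) + D) + R = (((82926 + 89657) - 104998) + 9764) + 1796796 = ((172583 - 104998) + 9764) + 1796796 = (67585 + 9764) + 1796796 = 77349 + 1796796 = 1874145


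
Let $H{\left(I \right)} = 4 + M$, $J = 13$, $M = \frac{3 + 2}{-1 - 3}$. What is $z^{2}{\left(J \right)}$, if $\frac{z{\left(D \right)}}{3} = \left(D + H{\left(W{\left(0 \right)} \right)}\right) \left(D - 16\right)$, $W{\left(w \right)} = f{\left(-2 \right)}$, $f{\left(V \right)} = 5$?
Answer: $\frac{321489}{16} \approx 20093.0$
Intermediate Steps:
$M = - \frac{5}{4}$ ($M = \frac{5}{-4} = 5 \left(- \frac{1}{4}\right) = - \frac{5}{4} \approx -1.25$)
$W{\left(w \right)} = 5$
$H{\left(I \right)} = \frac{11}{4}$ ($H{\left(I \right)} = 4 - \frac{5}{4} = \frac{11}{4}$)
$z{\left(D \right)} = 3 \left(-16 + D\right) \left(\frac{11}{4} + D\right)$ ($z{\left(D \right)} = 3 \left(D + \frac{11}{4}\right) \left(D - 16\right) = 3 \left(\frac{11}{4} + D\right) \left(-16 + D\right) = 3 \left(-16 + D\right) \left(\frac{11}{4} + D\right)$)
$z^{2}{\left(J \right)} = \left(-132 + 3 \cdot 13^{2} - \frac{2067}{4}\right)^{2} = \left(-132 + 3 \cdot 169 - \frac{2067}{4}\right)^{2} = \left(-132 + 507 - \frac{2067}{4}\right)^{2} = \left(- \frac{567}{4}\right)^{2} = \frac{321489}{16}$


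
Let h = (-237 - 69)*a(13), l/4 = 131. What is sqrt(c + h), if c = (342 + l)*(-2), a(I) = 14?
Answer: 8*I*sqrt(94) ≈ 77.563*I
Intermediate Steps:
l = 524 (l = 4*131 = 524)
h = -4284 (h = (-237 - 69)*14 = -306*14 = -4284)
c = -1732 (c = (342 + 524)*(-2) = 866*(-2) = -1732)
sqrt(c + h) = sqrt(-1732 - 4284) = sqrt(-6016) = 8*I*sqrt(94)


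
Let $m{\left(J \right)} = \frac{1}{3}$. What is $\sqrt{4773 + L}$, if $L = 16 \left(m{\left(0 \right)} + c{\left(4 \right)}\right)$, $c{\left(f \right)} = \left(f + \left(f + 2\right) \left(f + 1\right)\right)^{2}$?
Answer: $\frac{\sqrt{209469}}{3} \approx 152.56$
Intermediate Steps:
$c{\left(f \right)} = \left(f + \left(1 + f\right) \left(2 + f\right)\right)^{2}$ ($c{\left(f \right)} = \left(f + \left(2 + f\right) \left(1 + f\right)\right)^{2} = \left(f + \left(1 + f\right) \left(2 + f\right)\right)^{2}$)
$m{\left(J \right)} = \frac{1}{3}$
$L = \frac{55504}{3}$ ($L = 16 \left(\frac{1}{3} + \left(2 + 4^{2} + 4 \cdot 4\right)^{2}\right) = 16 \left(\frac{1}{3} + \left(2 + 16 + 16\right)^{2}\right) = 16 \left(\frac{1}{3} + 34^{2}\right) = 16 \left(\frac{1}{3} + 1156\right) = 16 \cdot \frac{3469}{3} = \frac{55504}{3} \approx 18501.0$)
$\sqrt{4773 + L} = \sqrt{4773 + \frac{55504}{3}} = \sqrt{\frac{69823}{3}} = \frac{\sqrt{209469}}{3}$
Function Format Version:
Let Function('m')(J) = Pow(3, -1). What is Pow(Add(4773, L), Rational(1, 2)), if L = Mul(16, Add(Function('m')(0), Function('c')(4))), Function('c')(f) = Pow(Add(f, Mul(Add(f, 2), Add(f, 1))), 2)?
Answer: Mul(Rational(1, 3), Pow(209469, Rational(1, 2))) ≈ 152.56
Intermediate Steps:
Function('c')(f) = Pow(Add(f, Mul(Add(1, f), Add(2, f))), 2) (Function('c')(f) = Pow(Add(f, Mul(Add(2, f), Add(1, f))), 2) = Pow(Add(f, Mul(Add(1, f), Add(2, f))), 2))
Function('m')(J) = Rational(1, 3)
L = Rational(55504, 3) (L = Mul(16, Add(Rational(1, 3), Pow(Add(2, Pow(4, 2), Mul(4, 4)), 2))) = Mul(16, Add(Rational(1, 3), Pow(Add(2, 16, 16), 2))) = Mul(16, Add(Rational(1, 3), Pow(34, 2))) = Mul(16, Add(Rational(1, 3), 1156)) = Mul(16, Rational(3469, 3)) = Rational(55504, 3) ≈ 18501.)
Pow(Add(4773, L), Rational(1, 2)) = Pow(Add(4773, Rational(55504, 3)), Rational(1, 2)) = Pow(Rational(69823, 3), Rational(1, 2)) = Mul(Rational(1, 3), Pow(209469, Rational(1, 2)))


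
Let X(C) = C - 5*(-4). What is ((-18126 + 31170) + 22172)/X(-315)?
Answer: -35216/295 ≈ -119.38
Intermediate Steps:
X(C) = 20 + C (X(C) = C + 20 = 20 + C)
((-18126 + 31170) + 22172)/X(-315) = ((-18126 + 31170) + 22172)/(20 - 315) = (13044 + 22172)/(-295) = 35216*(-1/295) = -35216/295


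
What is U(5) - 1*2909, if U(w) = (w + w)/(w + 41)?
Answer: -66902/23 ≈ -2908.8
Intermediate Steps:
U(w) = 2*w/(41 + w) (U(w) = (2*w)/(41 + w) = 2*w/(41 + w))
U(5) - 1*2909 = 2*5/(41 + 5) - 1*2909 = 2*5/46 - 2909 = 2*5*(1/46) - 2909 = 5/23 - 2909 = -66902/23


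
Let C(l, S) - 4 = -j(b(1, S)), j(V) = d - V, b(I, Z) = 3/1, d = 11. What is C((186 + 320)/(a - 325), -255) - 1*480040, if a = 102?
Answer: -480044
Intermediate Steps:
b(I, Z) = 3 (b(I, Z) = 3*1 = 3)
j(V) = 11 - V
C(l, S) = -4 (C(l, S) = 4 - (11 - 1*3) = 4 - (11 - 3) = 4 - 1*8 = 4 - 8 = -4)
C((186 + 320)/(a - 325), -255) - 1*480040 = -4 - 1*480040 = -4 - 480040 = -480044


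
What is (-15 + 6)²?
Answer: 81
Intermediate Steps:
(-15 + 6)² = (-9)² = 81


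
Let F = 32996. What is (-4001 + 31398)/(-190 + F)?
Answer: 27397/32806 ≈ 0.83512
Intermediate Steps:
(-4001 + 31398)/(-190 + F) = (-4001 + 31398)/(-190 + 32996) = 27397/32806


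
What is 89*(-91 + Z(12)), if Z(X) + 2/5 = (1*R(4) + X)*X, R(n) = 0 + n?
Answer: 44767/5 ≈ 8953.4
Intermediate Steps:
R(n) = n
Z(X) = -⅖ + X*(4 + X) (Z(X) = -⅖ + (1*4 + X)*X = -⅖ + (4 + X)*X = -⅖ + X*(4 + X))
89*(-91 + Z(12)) = 89*(-91 + (-⅖ + 12² + 4*12)) = 89*(-91 + (-⅖ + 144 + 48)) = 89*(-91 + 958/5) = 89*(503/5) = 44767/5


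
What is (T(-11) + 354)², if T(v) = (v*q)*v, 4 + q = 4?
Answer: 125316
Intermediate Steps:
q = 0 (q = -4 + 4 = 0)
T(v) = 0 (T(v) = (v*0)*v = 0*v = 0)
(T(-11) + 354)² = (0 + 354)² = 354² = 125316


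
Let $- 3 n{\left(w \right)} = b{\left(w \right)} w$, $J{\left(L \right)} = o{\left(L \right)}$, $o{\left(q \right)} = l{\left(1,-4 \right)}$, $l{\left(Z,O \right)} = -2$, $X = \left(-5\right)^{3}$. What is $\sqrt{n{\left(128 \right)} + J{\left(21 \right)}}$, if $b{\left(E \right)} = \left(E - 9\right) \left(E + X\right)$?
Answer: $i \sqrt{15234} \approx 123.43 i$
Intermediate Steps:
$X = -125$
$o{\left(q \right)} = -2$
$J{\left(L \right)} = -2$
$b{\left(E \right)} = \left(-125 + E\right) \left(-9 + E\right)$ ($b{\left(E \right)} = \left(E - 9\right) \left(E - 125\right) = \left(-9 + E\right) \left(-125 + E\right) = \left(-125 + E\right) \left(-9 + E\right)$)
$n{\left(w \right)} = - \frac{w \left(1125 + w^{2} - 134 w\right)}{3}$ ($n{\left(w \right)} = - \frac{\left(1125 + w^{2} - 134 w\right) w}{3} = - \frac{w \left(1125 + w^{2} - 134 w\right)}{3}$)
$\sqrt{n{\left(128 \right)} + J{\left(21 \right)}} = \sqrt{\frac{1}{3} \cdot 128 \left(-1125 - 128^{2} + 134 \cdot 128\right) - 2} = \sqrt{\frac{1}{3} \cdot 128 \left(-1125 - 16384 + 17152\right) - 2} = \sqrt{\frac{1}{3} \cdot 128 \left(-357\right) - 2} = \sqrt{-15232 - 2} = \sqrt{-15234} = i \sqrt{15234}$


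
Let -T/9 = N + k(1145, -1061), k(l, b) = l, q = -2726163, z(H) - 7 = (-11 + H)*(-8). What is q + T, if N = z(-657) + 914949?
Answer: -11019168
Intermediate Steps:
z(H) = 95 - 8*H (z(H) = 7 + (-11 + H)*(-8) = 7 + (88 - 8*H) = 95 - 8*H)
N = 920300 (N = (95 - 8*(-657)) + 914949 = (95 + 5256) + 914949 = 5351 + 914949 = 920300)
T = -8293005 (T = -9*(920300 + 1145) = -9*921445 = -8293005)
q + T = -2726163 - 8293005 = -11019168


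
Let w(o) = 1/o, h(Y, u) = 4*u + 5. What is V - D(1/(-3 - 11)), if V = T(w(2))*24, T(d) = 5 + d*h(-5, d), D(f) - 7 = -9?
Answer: 206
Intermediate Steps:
h(Y, u) = 5 + 4*u
D(f) = -2 (D(f) = 7 - 9 = -2)
T(d) = 5 + d*(5 + 4*d)
V = 204 (V = (5 + (5 + 4/2)/2)*24 = (5 + (5 + 4*(½))/2)*24 = (5 + (5 + 2)/2)*24 = (5 + (½)*7)*24 = (5 + 7/2)*24 = (17/2)*24 = 204)
V - D(1/(-3 - 11)) = 204 - 1*(-2) = 204 + 2 = 206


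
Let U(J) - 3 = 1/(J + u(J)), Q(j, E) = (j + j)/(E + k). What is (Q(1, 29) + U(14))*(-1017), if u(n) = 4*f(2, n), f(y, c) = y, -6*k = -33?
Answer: -1597029/506 ≈ -3156.2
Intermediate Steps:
k = 11/2 (k = -1/6*(-33) = 11/2 ≈ 5.5000)
u(n) = 8 (u(n) = 4*2 = 8)
Q(j, E) = 2*j/(11/2 + E) (Q(j, E) = (j + j)/(E + 11/2) = (2*j)/(11/2 + E) = 2*j/(11/2 + E))
U(J) = 3 + 1/(8 + J) (U(J) = 3 + 1/(J + 8) = 3 + 1/(8 + J))
(Q(1, 29) + U(14))*(-1017) = (4*1/(11 + 2*29) + (25 + 3*14)/(8 + 14))*(-1017) = (4*1/(11 + 58) + (25 + 42)/22)*(-1017) = (4*1/69 + (1/22)*67)*(-1017) = (4*1*(1/69) + 67/22)*(-1017) = (4/69 + 67/22)*(-1017) = (4711/1518)*(-1017) = -1597029/506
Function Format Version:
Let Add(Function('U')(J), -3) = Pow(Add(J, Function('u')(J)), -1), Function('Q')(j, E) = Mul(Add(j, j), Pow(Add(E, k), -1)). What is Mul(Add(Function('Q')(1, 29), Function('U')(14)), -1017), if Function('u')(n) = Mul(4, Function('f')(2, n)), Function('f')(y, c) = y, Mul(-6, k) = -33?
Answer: Rational(-1597029, 506) ≈ -3156.2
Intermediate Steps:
k = Rational(11, 2) (k = Mul(Rational(-1, 6), -33) = Rational(11, 2) ≈ 5.5000)
Function('u')(n) = 8 (Function('u')(n) = Mul(4, 2) = 8)
Function('Q')(j, E) = Mul(2, j, Pow(Add(Rational(11, 2), E), -1)) (Function('Q')(j, E) = Mul(Add(j, j), Pow(Add(E, Rational(11, 2)), -1)) = Mul(Mul(2, j), Pow(Add(Rational(11, 2), E), -1)) = Mul(2, j, Pow(Add(Rational(11, 2), E), -1)))
Function('U')(J) = Add(3, Pow(Add(8, J), -1)) (Function('U')(J) = Add(3, Pow(Add(J, 8), -1)) = Add(3, Pow(Add(8, J), -1)))
Mul(Add(Function('Q')(1, 29), Function('U')(14)), -1017) = Mul(Add(Mul(4, 1, Pow(Add(11, Mul(2, 29)), -1)), Mul(Pow(Add(8, 14), -1), Add(25, Mul(3, 14)))), -1017) = Mul(Add(Mul(4, 1, Pow(Add(11, 58), -1)), Mul(Pow(22, -1), Add(25, 42))), -1017) = Mul(Add(Mul(4, 1, Pow(69, -1)), Mul(Rational(1, 22), 67)), -1017) = Mul(Add(Mul(4, 1, Rational(1, 69)), Rational(67, 22)), -1017) = Mul(Add(Rational(4, 69), Rational(67, 22)), -1017) = Mul(Rational(4711, 1518), -1017) = Rational(-1597029, 506)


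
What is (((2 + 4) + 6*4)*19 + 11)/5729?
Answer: 581/5729 ≈ 0.10141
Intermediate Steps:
(((2 + 4) + 6*4)*19 + 11)/5729 = ((6 + 24)*19 + 11)*(1/5729) = (30*19 + 11)*(1/5729) = (570 + 11)*(1/5729) = 581*(1/5729) = 581/5729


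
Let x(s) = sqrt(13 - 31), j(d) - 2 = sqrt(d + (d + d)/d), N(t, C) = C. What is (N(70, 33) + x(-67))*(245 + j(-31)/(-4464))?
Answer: (11 + I*sqrt(2))*(1093678 - I*sqrt(29))/1488 ≈ 8085.0 + 1039.4*I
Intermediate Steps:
j(d) = 2 + sqrt(2 + d) (j(d) = 2 + sqrt(d + (d + d)/d) = 2 + sqrt(d + (2*d)/d) = 2 + sqrt(d + 2) = 2 + sqrt(2 + d))
x(s) = 3*I*sqrt(2) (x(s) = sqrt(-18) = 3*I*sqrt(2))
(N(70, 33) + x(-67))*(245 + j(-31)/(-4464)) = (33 + 3*I*sqrt(2))*(245 + (2 + sqrt(2 - 31))/(-4464)) = (33 + 3*I*sqrt(2))*(245 + (2 + sqrt(-29))*(-1/4464)) = (33 + 3*I*sqrt(2))*(245 + (2 + I*sqrt(29))*(-1/4464)) = (33 + 3*I*sqrt(2))*(245 + (-1/2232 - I*sqrt(29)/4464)) = (33 + 3*I*sqrt(2))*(546839/2232 - I*sqrt(29)/4464)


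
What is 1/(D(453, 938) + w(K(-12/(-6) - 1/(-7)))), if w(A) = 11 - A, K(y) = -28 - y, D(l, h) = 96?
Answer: 7/960 ≈ 0.0072917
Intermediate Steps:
1/(D(453, 938) + w(K(-12/(-6) - 1/(-7)))) = 1/(96 + (11 - (-28 - (-12/(-6) - 1/(-7))))) = 1/(96 + (11 - (-28 - (-12*(-⅙) - 1*(-⅐))))) = 1/(96 + (11 - (-28 - (2 + ⅐)))) = 1/(96 + (11 - (-28 - 1*15/7))) = 1/(96 + (11 - (-28 - 15/7))) = 1/(96 + (11 - 1*(-211/7))) = 1/(96 + (11 + 211/7)) = 1/(96 + 288/7) = 1/(960/7) = 7/960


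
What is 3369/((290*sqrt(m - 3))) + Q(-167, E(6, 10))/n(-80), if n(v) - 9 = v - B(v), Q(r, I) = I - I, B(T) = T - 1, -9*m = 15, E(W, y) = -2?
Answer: -3369*I*sqrt(42)/4060 ≈ -5.3777*I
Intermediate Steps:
m = -5/3 (m = -1/9*15 = -5/3 ≈ -1.6667)
B(T) = -1 + T
Q(r, I) = 0
n(v) = 10 (n(v) = 9 + (v - (-1 + v)) = 9 + (v + (1 - v)) = 9 + 1 = 10)
3369/((290*sqrt(m - 3))) + Q(-167, E(6, 10))/n(-80) = 3369/((290*sqrt(-5/3 - 3))) + 0/10 = 3369/((290*sqrt(-14/3))) + 0*(1/10) = 3369/((290*(I*sqrt(42)/3))) + 0 = 3369/((290*I*sqrt(42)/3)) + 0 = 3369*(-I*sqrt(42)/4060) + 0 = -3369*I*sqrt(42)/4060 + 0 = -3369*I*sqrt(42)/4060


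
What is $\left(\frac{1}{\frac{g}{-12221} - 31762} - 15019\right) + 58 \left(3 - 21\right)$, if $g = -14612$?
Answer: $- \frac{6234834025991}{388148790} \approx -16063.0$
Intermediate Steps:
$\left(\frac{1}{\frac{g}{-12221} - 31762} - 15019\right) + 58 \left(3 - 21\right) = \left(\frac{1}{- \frac{14612}{-12221} - 31762} - 15019\right) + 58 \left(3 - 21\right) = \left(\frac{1}{\left(-14612\right) \left(- \frac{1}{12221}\right) - 31762} - 15019\right) + 58 \left(-18\right) = \left(\frac{1}{\frac{14612}{12221} - 31762} - 15019\right) - 1044 = \left(\frac{1}{- \frac{388148790}{12221}} - 15019\right) - 1044 = \left(- \frac{12221}{388148790} - 15019\right) - 1044 = - \frac{5829606689231}{388148790} - 1044 = - \frac{6234834025991}{388148790}$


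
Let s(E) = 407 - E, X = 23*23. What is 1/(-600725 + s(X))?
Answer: -1/600847 ≈ -1.6643e-6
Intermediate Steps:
X = 529
1/(-600725 + s(X)) = 1/(-600725 + (407 - 1*529)) = 1/(-600725 + (407 - 529)) = 1/(-600725 - 122) = 1/(-600847) = -1/600847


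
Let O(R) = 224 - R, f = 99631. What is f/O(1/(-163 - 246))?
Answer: 40749079/91617 ≈ 444.78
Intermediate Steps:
f/O(1/(-163 - 246)) = 99631/(224 - 1/(-163 - 246)) = 99631/(224 - 1/(-409)) = 99631/(224 - 1*(-1/409)) = 99631/(224 + 1/409) = 99631/(91617/409) = 99631*(409/91617) = 40749079/91617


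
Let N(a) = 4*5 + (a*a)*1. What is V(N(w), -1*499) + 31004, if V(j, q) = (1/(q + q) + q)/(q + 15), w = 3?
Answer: 1361492921/43912 ≈ 31005.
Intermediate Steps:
N(a) = 20 + a² (N(a) = 20 + a²*1 = 20 + a²)
V(j, q) = (q + 1/(2*q))/(15 + q) (V(j, q) = (1/(2*q) + q)/(15 + q) = (q + 1/(2*q))/(15 + q))
V(N(w), -1*499) + 31004 = (½ + (-1*499)²)/(((-1*499))*(15 - 1*499)) + 31004 = (½ + (-499)²)/((-499)*(15 - 499)) + 31004 = -1/499*(½ + 249001)/(-484) + 31004 = -1/499*(-1/484)*498003/2 + 31004 = 45273/43912 + 31004 = 1361492921/43912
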